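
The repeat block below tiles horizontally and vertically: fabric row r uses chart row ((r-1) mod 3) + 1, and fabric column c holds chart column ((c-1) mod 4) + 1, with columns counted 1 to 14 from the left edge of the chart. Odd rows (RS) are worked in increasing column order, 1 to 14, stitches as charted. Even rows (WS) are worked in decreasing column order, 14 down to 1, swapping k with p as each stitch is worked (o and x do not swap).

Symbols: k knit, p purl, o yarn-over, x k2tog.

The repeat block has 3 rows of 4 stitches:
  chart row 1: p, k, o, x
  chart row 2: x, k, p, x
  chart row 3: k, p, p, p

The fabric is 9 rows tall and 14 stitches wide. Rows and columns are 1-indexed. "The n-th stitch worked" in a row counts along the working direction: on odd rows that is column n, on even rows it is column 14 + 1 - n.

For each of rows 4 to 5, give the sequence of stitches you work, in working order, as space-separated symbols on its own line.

Result:
p k x o p k x o p k x o p k
x k p x x k p x x k p x x k

Derivation:
Row 4: chart row 1, WS - tiled (columns 1-14): p k o x p k o x p k o x p k; work from column 14 back to 1 with k<->p swapped.
Row 5: chart row 2, RS - tile across columns 1-14 and work as-is.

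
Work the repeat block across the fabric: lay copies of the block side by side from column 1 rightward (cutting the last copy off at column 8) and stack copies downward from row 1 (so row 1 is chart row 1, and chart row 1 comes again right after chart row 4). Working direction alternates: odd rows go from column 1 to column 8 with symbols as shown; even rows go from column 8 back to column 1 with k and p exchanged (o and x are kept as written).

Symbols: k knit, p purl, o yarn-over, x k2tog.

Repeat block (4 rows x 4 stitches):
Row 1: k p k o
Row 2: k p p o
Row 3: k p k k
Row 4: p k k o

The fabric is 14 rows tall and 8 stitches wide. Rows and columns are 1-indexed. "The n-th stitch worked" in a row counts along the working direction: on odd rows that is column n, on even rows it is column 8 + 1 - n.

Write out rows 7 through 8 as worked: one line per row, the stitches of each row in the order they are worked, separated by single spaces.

Row 7: chart row 3, RS - tile across columns 1-8 and work as-is.
Row 8: chart row 4, WS - tiled (columns 1-8): p k k o p k k o; work from column 8 back to 1 with k<->p swapped.

Rows as worked:
k p k k k p k k
o p p k o p p k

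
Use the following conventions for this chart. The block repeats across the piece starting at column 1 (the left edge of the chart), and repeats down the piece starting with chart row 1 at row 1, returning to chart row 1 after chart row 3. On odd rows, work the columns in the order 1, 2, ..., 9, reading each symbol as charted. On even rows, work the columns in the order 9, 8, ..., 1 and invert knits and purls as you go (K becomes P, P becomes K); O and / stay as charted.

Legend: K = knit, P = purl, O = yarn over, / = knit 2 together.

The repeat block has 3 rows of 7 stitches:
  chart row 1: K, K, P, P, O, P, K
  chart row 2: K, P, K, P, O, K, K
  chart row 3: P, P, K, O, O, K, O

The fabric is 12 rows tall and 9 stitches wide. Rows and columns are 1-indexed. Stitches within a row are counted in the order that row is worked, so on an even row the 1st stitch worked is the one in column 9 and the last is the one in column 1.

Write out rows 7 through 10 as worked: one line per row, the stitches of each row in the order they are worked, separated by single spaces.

== ROWS AS WORKED ==
K K P P O P K K K
K P P P O K P K P
P P K O O K O P P
P P P K O K K P P

Derivation:
Row 7: chart row 1, RS - tile across columns 1-9 and work as-is.
Row 8: chart row 2, WS - tiled (columns 1-9): K P K P O K K K P; work from column 9 back to 1 with K<->P swapped.
Row 9: chart row 3, RS - tile across columns 1-9 and work as-is.
Row 10: chart row 1, WS - tiled (columns 1-9): K K P P O P K K K; work from column 9 back to 1 with K<->P swapped.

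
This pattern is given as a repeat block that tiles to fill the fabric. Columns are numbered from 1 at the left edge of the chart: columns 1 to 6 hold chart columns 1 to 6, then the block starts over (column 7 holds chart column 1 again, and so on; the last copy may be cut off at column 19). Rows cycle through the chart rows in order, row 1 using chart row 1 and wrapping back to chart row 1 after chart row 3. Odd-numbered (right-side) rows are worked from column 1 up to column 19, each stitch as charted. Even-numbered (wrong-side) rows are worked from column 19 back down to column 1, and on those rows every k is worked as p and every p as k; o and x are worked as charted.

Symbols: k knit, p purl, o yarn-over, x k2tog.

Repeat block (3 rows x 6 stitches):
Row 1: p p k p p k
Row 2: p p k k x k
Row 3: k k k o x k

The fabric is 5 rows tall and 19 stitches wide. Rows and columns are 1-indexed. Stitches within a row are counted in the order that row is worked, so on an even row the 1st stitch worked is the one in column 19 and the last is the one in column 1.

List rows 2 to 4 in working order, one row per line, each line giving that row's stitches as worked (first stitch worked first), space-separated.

Row 2: chart row 2, WS - tiled (columns 1-19): p p k k x k p p k k x k p p k k x k p; work from column 19 back to 1 with k<->p swapped.
Row 3: chart row 3, RS - tile across columns 1-19 and work as-is.
Row 4: chart row 1, WS - tiled (columns 1-19): p p k p p k p p k p p k p p k p p k p; work from column 19 back to 1 with k<->p swapped.

Result:
k p x p p k k p x p p k k p x p p k k
k k k o x k k k k o x k k k k o x k k
k p k k p k k p k k p k k p k k p k k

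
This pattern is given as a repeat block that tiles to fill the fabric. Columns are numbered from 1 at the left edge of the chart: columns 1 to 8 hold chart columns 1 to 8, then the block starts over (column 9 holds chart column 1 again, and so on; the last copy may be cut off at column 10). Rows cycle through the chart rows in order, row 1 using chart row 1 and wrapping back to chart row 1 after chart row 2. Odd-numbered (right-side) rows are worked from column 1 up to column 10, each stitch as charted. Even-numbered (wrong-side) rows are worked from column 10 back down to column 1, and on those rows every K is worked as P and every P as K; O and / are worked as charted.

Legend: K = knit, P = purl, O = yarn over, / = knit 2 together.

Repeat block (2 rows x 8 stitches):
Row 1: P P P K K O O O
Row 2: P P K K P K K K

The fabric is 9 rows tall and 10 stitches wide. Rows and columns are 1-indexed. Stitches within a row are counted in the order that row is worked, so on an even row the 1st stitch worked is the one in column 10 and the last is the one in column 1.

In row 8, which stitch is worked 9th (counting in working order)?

For row 8: chart row = ((8-1) mod 2) + 1 = 2; this is a WS (even) row.
Chart row 2 tiled across columns 1-10: P P K K P K K K P P
Wrong side: read the tiled row from column 10 down to 1 and exchange K with P (leave O, /).
Row 8 as worked: K K P P P K P P K K
The 9th stitch worked is K.

Result:
K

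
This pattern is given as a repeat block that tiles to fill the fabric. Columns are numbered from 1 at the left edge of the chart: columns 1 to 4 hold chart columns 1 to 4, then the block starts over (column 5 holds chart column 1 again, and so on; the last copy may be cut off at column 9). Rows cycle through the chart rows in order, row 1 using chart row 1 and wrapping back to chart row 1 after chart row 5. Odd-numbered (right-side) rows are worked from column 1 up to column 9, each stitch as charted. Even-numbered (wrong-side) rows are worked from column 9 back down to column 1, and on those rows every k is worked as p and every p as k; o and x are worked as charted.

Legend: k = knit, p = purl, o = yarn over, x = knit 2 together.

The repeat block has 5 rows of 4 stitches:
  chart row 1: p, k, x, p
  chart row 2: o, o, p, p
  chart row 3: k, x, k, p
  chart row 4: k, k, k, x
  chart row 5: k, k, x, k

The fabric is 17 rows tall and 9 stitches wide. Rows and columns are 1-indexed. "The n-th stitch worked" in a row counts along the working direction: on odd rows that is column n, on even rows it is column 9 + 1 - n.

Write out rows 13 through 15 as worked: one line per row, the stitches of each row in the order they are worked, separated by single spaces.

Row 13: chart row 3, RS - tile across columns 1-9 and work as-is.
Row 14: chart row 4, WS - tiled (columns 1-9): k k k x k k k x k; work from column 9 back to 1 with k<->p swapped.
Row 15: chart row 5, RS - tile across columns 1-9 and work as-is.

== ROWS AS WORKED ==
k x k p k x k p k
p x p p p x p p p
k k x k k k x k k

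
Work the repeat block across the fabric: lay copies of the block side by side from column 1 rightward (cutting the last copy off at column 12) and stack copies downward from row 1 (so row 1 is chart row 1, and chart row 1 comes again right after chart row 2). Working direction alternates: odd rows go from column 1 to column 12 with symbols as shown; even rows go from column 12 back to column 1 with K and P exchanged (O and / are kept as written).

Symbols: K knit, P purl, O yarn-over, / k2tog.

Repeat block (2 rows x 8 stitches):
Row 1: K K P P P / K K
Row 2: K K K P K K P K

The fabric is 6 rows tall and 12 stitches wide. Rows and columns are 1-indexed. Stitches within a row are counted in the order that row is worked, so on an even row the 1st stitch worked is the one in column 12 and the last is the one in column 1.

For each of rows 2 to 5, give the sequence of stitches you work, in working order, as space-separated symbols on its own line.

Row 2: chart row 2, WS - tiled (columns 1-12): K K K P K K P K K K K P; work from column 12 back to 1 with K<->P swapped.
Row 3: chart row 1, RS - tile across columns 1-12 and work as-is.
Row 4: chart row 2, WS - tiled (columns 1-12): K K K P K K P K K K K P; work from column 12 back to 1 with K<->P swapped.
Row 5: chart row 1, RS - tile across columns 1-12 and work as-is.

Rows as worked:
K P P P P K P P K P P P
K K P P P / K K K K P P
K P P P P K P P K P P P
K K P P P / K K K K P P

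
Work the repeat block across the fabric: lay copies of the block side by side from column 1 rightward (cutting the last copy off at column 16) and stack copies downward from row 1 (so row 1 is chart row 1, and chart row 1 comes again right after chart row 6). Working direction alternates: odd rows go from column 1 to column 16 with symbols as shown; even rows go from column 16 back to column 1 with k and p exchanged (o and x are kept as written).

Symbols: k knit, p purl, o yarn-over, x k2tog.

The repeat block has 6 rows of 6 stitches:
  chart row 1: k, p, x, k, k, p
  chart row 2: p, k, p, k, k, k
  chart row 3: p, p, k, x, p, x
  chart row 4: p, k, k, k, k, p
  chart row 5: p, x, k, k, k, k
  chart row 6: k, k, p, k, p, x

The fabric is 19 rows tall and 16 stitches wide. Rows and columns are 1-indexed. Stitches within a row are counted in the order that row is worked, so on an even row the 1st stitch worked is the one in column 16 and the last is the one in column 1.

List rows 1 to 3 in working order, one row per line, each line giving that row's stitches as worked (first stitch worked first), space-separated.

== ROWS AS WORKED ==
k p x k k p k p x k k p k p x k
p k p k p p p k p k p p p k p k
p p k x p x p p k x p x p p k x

Derivation:
Row 1: chart row 1, RS - tile across columns 1-16 and work as-is.
Row 2: chart row 2, WS - tiled (columns 1-16): p k p k k k p k p k k k p k p k; work from column 16 back to 1 with k<->p swapped.
Row 3: chart row 3, RS - tile across columns 1-16 and work as-is.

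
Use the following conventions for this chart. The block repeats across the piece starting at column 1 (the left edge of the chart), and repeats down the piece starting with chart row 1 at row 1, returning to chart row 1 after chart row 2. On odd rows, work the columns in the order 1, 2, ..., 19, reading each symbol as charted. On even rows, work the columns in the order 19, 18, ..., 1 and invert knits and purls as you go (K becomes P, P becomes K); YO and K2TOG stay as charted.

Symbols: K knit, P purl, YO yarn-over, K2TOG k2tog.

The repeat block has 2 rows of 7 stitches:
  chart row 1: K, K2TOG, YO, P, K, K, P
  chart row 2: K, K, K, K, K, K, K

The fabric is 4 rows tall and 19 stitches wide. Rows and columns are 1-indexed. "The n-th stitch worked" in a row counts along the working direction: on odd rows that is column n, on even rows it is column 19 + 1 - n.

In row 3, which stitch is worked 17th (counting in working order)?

Row 3 uses chart row ((3-1) mod 2)+1 = 1. Row 3 is odd, so RS.
Chart row 1 tiled across columns 1-19: K K2TOG YO P K K P K K2TOG YO P K K P K K2TOG YO P K
RS row: no reversal, no swap; stitch n worked = column n.
The 17th stitch worked is YO.

Result:
YO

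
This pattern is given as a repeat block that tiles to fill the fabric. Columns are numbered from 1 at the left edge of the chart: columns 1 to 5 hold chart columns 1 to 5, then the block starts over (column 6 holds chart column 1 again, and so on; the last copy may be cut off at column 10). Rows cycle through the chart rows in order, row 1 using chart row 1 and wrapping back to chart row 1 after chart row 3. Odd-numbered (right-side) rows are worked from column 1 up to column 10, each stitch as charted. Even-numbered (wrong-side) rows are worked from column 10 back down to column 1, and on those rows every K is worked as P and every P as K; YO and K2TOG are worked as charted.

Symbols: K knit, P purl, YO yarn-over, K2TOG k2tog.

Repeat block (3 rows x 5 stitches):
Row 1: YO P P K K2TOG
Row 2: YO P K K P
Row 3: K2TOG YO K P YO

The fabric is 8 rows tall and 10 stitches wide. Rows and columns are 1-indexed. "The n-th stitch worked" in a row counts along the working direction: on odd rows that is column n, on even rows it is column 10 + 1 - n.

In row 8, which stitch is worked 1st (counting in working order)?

Row 8 uses chart row ((8-1) mod 3)+1 = 2. Row 8 is even, so WS.
Chart row 2 tiled across columns 1-10: YO P K K P YO P K K P
WS: work from column 10 back to column 1 (reverse the tiled row), swapping K<->P (YO and K2TOG unchanged).
Row 8 as worked: K P P K YO K P P K YO
Stitch 1 in working order -> K

Stitch:
K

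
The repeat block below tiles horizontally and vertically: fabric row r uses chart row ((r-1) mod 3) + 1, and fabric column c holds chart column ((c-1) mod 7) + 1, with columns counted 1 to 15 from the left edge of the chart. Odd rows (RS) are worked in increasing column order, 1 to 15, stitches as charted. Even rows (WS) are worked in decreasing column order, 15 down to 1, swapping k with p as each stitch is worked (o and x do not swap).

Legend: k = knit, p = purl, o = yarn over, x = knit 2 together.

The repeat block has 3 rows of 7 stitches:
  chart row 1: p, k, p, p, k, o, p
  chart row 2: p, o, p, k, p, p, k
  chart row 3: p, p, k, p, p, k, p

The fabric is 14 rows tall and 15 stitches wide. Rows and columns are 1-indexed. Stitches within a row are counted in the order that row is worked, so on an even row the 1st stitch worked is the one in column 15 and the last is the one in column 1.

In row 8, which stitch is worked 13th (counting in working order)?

== STITCH ==
k

Derivation:
For row 8: chart row = ((8-1) mod 3) + 1 = 2; this is a WS (even) row.
Chart row 2 tiled across columns 1-15: p o p k p p k p o p k p p k p
Wrong side: read the tiled row from column 15 down to 1 and exchange k with p (leave o, x).
Row 8 as worked: k p k k p k o k p k k p k o k
The 13th stitch worked is k.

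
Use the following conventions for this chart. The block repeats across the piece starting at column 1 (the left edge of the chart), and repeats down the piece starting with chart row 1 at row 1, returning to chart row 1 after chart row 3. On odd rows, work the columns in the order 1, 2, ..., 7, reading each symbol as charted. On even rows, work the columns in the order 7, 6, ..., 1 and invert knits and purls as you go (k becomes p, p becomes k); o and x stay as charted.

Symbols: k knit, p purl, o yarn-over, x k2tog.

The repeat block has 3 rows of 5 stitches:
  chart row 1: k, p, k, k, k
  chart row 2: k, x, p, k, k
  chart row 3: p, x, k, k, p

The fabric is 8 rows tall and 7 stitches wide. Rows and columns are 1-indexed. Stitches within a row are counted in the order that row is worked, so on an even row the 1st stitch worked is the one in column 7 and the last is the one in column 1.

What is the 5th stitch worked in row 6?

Row 6 uses chart row ((6-1) mod 3)+1 = 3. Row 6 is even, so WS.
Chart row 3 tiled across columns 1-7: p x k k p p x
WS: work from column 7 back to column 1 (reverse the tiled row), swapping k<->p (o and x unchanged).
Row 6 as worked: x k k p p x k
Stitch 5 in working order -> p

Stitch:
p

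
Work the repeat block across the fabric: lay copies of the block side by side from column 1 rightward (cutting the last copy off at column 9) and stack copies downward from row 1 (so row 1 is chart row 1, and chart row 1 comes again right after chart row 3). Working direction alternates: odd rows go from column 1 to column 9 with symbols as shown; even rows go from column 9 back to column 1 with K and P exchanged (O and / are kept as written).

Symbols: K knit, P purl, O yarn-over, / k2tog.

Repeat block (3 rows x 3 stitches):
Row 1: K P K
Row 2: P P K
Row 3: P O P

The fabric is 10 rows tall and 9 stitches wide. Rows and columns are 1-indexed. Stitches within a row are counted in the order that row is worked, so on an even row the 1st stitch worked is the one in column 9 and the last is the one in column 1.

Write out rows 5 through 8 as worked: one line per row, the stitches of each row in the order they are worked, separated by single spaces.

Rows as worked:
P P K P P K P P K
K O K K O K K O K
K P K K P K K P K
P K K P K K P K K

Derivation:
Row 5: chart row 2, RS - tile across columns 1-9 and work as-is.
Row 6: chart row 3, WS - tiled (columns 1-9): P O P P O P P O P; work from column 9 back to 1 with K<->P swapped.
Row 7: chart row 1, RS - tile across columns 1-9 and work as-is.
Row 8: chart row 2, WS - tiled (columns 1-9): P P K P P K P P K; work from column 9 back to 1 with K<->P swapped.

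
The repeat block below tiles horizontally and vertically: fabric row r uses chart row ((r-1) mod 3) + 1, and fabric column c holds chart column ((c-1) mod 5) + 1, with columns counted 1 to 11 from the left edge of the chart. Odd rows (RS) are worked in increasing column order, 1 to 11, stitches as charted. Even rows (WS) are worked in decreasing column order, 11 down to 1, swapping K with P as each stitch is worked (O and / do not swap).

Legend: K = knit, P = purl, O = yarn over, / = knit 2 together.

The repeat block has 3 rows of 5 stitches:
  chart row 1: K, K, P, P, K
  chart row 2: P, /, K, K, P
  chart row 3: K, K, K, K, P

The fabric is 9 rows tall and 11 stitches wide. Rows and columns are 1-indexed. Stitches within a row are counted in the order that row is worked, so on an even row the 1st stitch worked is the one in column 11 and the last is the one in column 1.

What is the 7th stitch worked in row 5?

For row 5: chart row = ((5-1) mod 3) + 1 = 2; this is a RS (odd) row.
Chart row 2 tiled across columns 1-11: P / K K P P / K K P P
RS row: no reversal, no swap; stitch n worked = column n.
The 7th stitch worked is /.

Result:
/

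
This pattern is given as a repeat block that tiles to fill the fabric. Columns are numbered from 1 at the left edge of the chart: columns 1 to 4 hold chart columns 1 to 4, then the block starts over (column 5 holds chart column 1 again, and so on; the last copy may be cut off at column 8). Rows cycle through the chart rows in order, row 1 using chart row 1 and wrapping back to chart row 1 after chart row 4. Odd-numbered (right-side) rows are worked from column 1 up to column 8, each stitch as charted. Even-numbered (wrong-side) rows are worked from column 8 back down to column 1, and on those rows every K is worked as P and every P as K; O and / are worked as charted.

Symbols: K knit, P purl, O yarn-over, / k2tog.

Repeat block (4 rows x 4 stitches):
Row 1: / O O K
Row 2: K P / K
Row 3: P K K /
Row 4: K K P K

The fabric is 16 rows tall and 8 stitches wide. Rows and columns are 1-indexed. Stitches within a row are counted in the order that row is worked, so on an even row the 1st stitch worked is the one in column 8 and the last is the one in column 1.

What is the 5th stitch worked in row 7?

Stitch:
P

Derivation:
Row 7: (7-1) mod 4 = 2, so use chart row 3. Odd row -> RS.
Chart row 3 tiled across columns 1-8: P K K / P K K /
Right side: take the tiled row as-is (worked left to right from column 1).
Stitch 5 in working order -> P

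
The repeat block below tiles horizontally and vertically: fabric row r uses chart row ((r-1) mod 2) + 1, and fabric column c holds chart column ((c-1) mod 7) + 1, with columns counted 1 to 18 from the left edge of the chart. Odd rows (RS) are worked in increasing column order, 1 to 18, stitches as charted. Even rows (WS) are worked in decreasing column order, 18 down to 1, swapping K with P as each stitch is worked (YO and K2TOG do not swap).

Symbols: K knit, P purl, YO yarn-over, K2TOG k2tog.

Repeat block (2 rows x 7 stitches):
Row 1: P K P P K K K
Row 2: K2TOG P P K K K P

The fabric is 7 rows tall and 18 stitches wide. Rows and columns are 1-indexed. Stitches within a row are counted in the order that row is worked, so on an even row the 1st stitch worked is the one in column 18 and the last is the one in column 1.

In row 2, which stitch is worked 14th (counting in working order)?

Result:
P

Derivation:
Row 2 uses chart row ((2-1) mod 2)+1 = 2. Row 2 is even, so WS.
Chart row 2 tiled across columns 1-18: K2TOG P P K K K P K2TOG P P K K K P K2TOG P P K
Wrong side: read the tiled row from column 18 down to 1 and exchange K with P (leave YO, K2TOG).
Row 2 as worked: P K K K2TOG K P P P K K K2TOG K P P P K K K2TOG
The 14th stitch worked is P.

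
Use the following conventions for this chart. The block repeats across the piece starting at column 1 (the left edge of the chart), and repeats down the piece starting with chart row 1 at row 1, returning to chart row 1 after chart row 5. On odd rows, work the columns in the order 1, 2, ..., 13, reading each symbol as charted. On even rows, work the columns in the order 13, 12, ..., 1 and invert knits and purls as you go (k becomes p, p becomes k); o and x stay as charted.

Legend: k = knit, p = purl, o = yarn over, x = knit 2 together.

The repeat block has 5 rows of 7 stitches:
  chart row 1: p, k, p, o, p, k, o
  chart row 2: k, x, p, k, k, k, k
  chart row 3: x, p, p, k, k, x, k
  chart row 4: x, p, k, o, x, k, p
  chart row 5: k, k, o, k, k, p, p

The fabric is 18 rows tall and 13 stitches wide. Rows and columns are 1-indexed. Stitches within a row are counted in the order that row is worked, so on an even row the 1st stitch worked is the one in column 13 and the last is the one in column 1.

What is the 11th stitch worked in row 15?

For row 15: chart row = ((15-1) mod 5) + 1 = 5; this is a RS (odd) row.
Chart row 5 tiled across columns 1-13: k k o k k p p k k o k k p
RS row: no reversal, no swap; stitch n worked = column n.
Stitch 11 in working order -> k

Result:
k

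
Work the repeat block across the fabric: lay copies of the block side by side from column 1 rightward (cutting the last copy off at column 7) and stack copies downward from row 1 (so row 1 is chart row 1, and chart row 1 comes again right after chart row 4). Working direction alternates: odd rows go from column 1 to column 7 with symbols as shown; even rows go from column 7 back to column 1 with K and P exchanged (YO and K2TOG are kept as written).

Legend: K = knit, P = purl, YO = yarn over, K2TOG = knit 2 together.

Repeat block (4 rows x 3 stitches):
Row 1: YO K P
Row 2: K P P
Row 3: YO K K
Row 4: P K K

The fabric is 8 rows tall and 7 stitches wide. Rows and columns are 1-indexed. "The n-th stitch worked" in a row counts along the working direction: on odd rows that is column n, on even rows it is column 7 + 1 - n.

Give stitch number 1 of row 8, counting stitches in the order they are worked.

Result:
K

Derivation:
Row 8: (8-1) mod 4 = 3, so use chart row 4. Even row -> WS.
Chart row 4 tiled across columns 1-7: P K K P K K P
WS row: flip the tiled sequence (start at column 7) and apply K<->P; YO and K2TOG stay.
Row 8 as worked: K P P K P P K
Counting 1 along the worked row gives K.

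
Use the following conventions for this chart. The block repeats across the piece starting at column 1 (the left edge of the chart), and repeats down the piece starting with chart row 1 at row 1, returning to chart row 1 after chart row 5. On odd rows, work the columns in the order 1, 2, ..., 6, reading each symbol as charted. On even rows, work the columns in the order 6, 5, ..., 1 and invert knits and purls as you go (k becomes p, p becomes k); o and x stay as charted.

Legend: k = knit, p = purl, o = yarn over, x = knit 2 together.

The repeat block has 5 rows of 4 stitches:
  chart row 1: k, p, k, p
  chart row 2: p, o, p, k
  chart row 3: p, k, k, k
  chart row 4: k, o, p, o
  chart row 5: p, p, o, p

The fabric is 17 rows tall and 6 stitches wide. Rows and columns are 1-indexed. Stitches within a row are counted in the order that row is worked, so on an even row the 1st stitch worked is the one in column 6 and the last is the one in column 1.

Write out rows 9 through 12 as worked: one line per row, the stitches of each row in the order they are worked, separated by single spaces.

Rows as worked:
k o p o k o
k k k o k k
k p k p k p
o k p k o k

Derivation:
Row 9: chart row 4, RS - tile across columns 1-6 and work as-is.
Row 10: chart row 5, WS - tiled (columns 1-6): p p o p p p; work from column 6 back to 1 with k<->p swapped.
Row 11: chart row 1, RS - tile across columns 1-6 and work as-is.
Row 12: chart row 2, WS - tiled (columns 1-6): p o p k p o; work from column 6 back to 1 with k<->p swapped.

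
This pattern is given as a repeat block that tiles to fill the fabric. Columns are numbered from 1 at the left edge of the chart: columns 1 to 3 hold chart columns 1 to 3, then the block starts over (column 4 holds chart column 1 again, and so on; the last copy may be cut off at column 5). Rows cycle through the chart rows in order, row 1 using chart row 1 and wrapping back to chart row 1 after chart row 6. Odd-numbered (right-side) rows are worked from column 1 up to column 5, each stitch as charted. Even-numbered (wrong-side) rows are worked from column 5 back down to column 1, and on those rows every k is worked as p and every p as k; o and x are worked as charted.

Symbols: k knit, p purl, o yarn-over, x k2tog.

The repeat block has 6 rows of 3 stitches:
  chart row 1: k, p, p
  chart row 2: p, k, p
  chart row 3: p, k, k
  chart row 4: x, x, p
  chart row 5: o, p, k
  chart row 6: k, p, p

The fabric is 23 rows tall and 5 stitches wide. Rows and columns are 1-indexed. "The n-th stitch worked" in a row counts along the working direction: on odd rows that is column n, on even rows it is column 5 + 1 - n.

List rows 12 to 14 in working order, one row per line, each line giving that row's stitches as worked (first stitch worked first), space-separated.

Rows as worked:
k p k k p
k p p k p
p k k p k

Derivation:
Row 12: chart row 6, WS - tiled (columns 1-5): k p p k p; work from column 5 back to 1 with k<->p swapped.
Row 13: chart row 1, RS - tile across columns 1-5 and work as-is.
Row 14: chart row 2, WS - tiled (columns 1-5): p k p p k; work from column 5 back to 1 with k<->p swapped.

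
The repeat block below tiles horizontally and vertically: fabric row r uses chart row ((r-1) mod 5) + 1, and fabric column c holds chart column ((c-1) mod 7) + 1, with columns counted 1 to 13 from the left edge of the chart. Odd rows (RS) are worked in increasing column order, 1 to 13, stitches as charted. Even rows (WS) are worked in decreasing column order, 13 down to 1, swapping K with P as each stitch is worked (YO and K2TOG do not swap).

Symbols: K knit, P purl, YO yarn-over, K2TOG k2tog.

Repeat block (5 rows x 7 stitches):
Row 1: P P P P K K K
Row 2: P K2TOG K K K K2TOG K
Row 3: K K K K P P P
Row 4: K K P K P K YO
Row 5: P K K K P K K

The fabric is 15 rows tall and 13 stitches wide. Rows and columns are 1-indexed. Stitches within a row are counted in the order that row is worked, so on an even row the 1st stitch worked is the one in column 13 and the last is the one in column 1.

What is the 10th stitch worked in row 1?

For row 1: chart row = ((1-1) mod 5) + 1 = 1; this is a RS (odd) row.
Chart row 1 tiled across columns 1-13: P P P P K K K P P P P K K
RS row: no reversal, no swap; stitch n worked = column n.
Counting 10 along the worked row gives P.

== STITCH ==
P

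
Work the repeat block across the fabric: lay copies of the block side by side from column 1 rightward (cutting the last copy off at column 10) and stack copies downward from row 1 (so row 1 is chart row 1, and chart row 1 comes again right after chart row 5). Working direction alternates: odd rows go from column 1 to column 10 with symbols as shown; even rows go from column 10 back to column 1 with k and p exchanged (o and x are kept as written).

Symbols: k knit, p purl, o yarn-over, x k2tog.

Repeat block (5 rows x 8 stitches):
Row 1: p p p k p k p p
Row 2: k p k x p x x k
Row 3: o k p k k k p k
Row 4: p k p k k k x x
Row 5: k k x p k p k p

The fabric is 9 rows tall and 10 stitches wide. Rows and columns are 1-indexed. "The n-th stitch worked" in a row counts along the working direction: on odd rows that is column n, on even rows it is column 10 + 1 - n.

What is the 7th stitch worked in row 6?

Row 6 uses chart row ((6-1) mod 5)+1 = 1. Row 6 is even, so WS.
Chart row 1 tiled across columns 1-10: p p p k p k p p p p
WS: work from column 10 back to column 1 (reverse the tiled row), swapping k<->p (o and x unchanged).
Row 6 as worked: k k k k p k p k k k
The 7th stitch worked is p.

== STITCH ==
p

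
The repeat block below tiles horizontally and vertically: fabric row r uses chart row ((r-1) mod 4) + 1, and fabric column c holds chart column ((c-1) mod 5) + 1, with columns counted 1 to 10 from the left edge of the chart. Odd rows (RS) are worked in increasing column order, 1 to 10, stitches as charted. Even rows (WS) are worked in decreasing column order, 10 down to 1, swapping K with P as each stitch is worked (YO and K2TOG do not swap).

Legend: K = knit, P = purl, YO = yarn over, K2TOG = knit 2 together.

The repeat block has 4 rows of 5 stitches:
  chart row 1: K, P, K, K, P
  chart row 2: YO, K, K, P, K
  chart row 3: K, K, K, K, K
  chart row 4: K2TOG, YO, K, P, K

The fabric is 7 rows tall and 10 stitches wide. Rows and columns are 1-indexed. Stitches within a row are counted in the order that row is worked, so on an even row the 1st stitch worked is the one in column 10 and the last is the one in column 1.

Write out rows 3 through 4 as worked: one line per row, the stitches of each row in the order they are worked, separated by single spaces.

Result:
K K K K K K K K K K
P K P YO K2TOG P K P YO K2TOG

Derivation:
Row 3: chart row 3, RS - tile across columns 1-10 and work as-is.
Row 4: chart row 4, WS - tiled (columns 1-10): K2TOG YO K P K K2TOG YO K P K; work from column 10 back to 1 with K<->P swapped.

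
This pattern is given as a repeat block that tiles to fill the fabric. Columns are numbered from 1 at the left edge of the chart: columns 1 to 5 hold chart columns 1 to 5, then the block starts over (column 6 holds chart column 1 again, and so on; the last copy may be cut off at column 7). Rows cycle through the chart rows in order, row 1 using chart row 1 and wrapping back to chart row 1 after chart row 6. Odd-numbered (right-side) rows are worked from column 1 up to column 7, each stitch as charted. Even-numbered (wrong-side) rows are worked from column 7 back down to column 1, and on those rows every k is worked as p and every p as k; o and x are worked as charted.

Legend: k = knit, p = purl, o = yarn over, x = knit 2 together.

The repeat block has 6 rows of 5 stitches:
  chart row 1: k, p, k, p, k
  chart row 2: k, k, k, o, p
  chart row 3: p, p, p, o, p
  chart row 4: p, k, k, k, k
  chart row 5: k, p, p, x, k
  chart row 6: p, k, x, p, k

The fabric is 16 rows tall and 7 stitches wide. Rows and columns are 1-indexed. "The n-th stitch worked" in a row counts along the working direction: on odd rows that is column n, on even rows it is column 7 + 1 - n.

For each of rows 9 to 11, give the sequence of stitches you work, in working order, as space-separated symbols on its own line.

Row 9: chart row 3, RS - tile across columns 1-7 and work as-is.
Row 10: chart row 4, WS - tiled (columns 1-7): p k k k k p k; work from column 7 back to 1 with k<->p swapped.
Row 11: chart row 5, RS - tile across columns 1-7 and work as-is.

Rows as worked:
p p p o p p p
p k p p p p k
k p p x k k p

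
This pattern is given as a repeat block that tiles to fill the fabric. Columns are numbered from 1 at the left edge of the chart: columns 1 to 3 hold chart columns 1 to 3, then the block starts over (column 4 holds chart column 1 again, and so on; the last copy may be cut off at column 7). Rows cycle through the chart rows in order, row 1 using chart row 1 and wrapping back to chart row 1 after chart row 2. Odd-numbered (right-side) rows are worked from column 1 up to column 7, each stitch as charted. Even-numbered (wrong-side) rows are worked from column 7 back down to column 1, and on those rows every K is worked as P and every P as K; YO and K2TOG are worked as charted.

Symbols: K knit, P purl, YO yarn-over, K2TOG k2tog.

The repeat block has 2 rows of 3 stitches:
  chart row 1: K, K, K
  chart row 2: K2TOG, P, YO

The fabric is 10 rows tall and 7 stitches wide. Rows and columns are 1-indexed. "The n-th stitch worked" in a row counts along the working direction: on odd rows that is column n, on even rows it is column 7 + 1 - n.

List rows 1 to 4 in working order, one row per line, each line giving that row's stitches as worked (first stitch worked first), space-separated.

Rows as worked:
K K K K K K K
K2TOG YO K K2TOG YO K K2TOG
K K K K K K K
K2TOG YO K K2TOG YO K K2TOG

Derivation:
Row 1: chart row 1, RS - tile across columns 1-7 and work as-is.
Row 2: chart row 2, WS - tiled (columns 1-7): K2TOG P YO K2TOG P YO K2TOG; work from column 7 back to 1 with K<->P swapped.
Row 3: chart row 1, RS - tile across columns 1-7 and work as-is.
Row 4: chart row 2, WS - tiled (columns 1-7): K2TOG P YO K2TOG P YO K2TOG; work from column 7 back to 1 with K<->P swapped.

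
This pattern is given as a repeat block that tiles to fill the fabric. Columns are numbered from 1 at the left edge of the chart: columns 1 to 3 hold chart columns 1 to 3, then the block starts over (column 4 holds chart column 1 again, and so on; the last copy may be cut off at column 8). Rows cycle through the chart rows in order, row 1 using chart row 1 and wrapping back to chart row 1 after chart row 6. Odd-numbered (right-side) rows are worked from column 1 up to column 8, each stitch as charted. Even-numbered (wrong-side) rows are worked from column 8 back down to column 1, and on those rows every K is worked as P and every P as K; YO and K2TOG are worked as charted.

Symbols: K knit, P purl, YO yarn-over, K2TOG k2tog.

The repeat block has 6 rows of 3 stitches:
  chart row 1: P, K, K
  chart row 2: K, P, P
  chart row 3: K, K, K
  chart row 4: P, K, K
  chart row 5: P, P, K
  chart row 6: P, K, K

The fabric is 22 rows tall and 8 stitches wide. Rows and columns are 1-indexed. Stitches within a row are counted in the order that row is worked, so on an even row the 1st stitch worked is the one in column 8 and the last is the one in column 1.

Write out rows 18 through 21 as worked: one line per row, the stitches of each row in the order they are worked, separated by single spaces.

Row 18: chart row 6, WS - tiled (columns 1-8): P K K P K K P K; work from column 8 back to 1 with K<->P swapped.
Row 19: chart row 1, RS - tile across columns 1-8 and work as-is.
Row 20: chart row 2, WS - tiled (columns 1-8): K P P K P P K P; work from column 8 back to 1 with K<->P swapped.
Row 21: chart row 3, RS - tile across columns 1-8 and work as-is.

Rows as worked:
P K P P K P P K
P K K P K K P K
K P K K P K K P
K K K K K K K K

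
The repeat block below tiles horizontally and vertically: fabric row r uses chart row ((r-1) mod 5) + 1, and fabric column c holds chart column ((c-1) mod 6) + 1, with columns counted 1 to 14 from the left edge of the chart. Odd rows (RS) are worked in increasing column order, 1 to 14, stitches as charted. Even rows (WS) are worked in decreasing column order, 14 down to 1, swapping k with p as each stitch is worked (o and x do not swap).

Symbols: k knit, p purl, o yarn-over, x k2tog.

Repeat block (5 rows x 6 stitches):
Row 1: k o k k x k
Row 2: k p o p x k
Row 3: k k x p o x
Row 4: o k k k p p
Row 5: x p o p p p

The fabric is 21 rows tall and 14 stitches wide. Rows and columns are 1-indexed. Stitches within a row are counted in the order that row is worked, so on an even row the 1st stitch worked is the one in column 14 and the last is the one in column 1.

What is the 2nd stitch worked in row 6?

Row 6 uses chart row ((6-1) mod 5)+1 = 1. Row 6 is even, so WS.
Chart row 1 tiled across columns 1-14: k o k k x k k o k k x k k o
WS: work from column 14 back to column 1 (reverse the tiled row), swapping k<->p (o and x unchanged).
Row 6 as worked: o p p x p p o p p x p p o p
Counting 2 along the worked row gives p.

Result:
p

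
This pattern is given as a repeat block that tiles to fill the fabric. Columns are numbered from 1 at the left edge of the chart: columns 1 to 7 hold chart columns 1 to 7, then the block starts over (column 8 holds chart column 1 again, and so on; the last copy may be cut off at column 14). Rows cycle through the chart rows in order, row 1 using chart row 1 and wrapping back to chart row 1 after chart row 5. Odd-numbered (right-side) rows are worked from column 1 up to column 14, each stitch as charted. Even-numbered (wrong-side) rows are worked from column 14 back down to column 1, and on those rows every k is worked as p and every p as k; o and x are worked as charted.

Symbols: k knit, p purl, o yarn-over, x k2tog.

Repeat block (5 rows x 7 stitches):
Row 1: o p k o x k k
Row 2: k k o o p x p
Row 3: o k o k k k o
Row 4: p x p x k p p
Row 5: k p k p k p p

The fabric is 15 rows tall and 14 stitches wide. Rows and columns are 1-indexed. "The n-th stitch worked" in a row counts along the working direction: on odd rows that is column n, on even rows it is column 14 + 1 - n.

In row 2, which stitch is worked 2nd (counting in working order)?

== STITCH ==
x

Derivation:
For row 2: chart row = ((2-1) mod 5) + 1 = 2; this is a WS (even) row.
Chart row 2 tiled across columns 1-14: k k o o p x p k k o o p x p
WS row: flip the tiled sequence (start at column 14) and apply k<->p; o and x stay.
Row 2 as worked: k x k o o p p k x k o o p p
The 2nd stitch worked is x.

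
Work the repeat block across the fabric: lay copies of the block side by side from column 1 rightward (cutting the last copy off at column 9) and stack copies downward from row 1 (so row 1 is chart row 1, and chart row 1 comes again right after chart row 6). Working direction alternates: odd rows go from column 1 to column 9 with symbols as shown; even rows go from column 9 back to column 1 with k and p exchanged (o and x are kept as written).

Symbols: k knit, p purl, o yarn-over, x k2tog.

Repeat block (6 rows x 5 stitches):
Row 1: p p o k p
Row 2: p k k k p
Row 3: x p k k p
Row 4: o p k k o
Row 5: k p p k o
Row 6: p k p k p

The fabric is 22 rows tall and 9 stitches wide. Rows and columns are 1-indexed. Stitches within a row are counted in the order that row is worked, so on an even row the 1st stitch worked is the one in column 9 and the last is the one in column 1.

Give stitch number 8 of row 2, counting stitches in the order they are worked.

== STITCH ==
p

Derivation:
For row 2: chart row = ((2-1) mod 6) + 1 = 2; this is a WS (even) row.
Chart row 2 tiled across columns 1-9: p k k k p p k k k
WS: work from column 9 back to column 1 (reverse the tiled row), swapping k<->p (o and x unchanged).
Row 2 as worked: p p p k k p p p k
Counting 8 along the worked row gives p.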